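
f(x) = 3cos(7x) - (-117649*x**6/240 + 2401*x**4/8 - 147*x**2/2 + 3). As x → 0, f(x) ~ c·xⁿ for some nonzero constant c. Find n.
8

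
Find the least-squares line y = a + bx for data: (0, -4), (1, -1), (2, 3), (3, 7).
a = -43/10, b = 37/10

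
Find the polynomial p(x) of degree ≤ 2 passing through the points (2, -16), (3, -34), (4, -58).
-3*x**2 - 3*x + 2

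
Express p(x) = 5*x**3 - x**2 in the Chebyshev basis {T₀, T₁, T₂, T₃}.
(-1/2)T₀ + (15/4)T₁ + (-1/2)T₂ + (5/4)T₃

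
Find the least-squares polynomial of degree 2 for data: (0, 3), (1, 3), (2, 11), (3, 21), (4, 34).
12/5 + (2)x²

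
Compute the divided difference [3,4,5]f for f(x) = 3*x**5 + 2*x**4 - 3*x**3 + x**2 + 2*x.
2139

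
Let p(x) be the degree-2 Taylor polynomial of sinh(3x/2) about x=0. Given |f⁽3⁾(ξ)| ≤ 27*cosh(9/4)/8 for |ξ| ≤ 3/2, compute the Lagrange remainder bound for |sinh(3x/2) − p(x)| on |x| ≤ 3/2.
243*cosh(9/4)/128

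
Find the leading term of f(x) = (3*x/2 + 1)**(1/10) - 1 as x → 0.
3*x/20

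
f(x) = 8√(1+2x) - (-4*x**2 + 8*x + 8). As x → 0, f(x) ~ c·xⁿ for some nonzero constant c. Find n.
3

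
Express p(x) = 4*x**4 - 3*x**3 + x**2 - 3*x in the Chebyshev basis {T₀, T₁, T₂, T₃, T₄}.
(2)T₀ + (-21/4)T₁ + (5/2)T₂ + (-3/4)T₃ + (1/2)T₄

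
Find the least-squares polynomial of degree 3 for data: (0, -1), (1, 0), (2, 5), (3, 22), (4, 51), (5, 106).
-71/63 + (268/189)x + (-139/126)x² + (55/54)x³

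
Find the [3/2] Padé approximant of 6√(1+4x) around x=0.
(12*x**3 + 54*x**2 + 36*x + 6)/(3*x**2 + 4*x + 1)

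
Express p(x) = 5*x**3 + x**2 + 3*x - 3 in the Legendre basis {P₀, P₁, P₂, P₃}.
(-8/3)P₀ + (6)P₁ + (2/3)P₂ + (2)P₃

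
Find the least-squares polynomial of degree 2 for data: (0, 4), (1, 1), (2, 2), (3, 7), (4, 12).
128/35 + (-123/35)x + (10/7)x²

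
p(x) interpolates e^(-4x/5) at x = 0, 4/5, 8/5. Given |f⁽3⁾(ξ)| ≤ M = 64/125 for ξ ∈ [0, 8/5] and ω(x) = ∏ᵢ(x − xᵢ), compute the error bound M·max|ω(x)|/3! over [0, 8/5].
4096*sqrt(3)/421875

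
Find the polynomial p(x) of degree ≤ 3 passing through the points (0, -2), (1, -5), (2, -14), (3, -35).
-x**3 - 2*x - 2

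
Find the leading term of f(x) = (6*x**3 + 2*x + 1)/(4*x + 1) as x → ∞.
3*x**2/2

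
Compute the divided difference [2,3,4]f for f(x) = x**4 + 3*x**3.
82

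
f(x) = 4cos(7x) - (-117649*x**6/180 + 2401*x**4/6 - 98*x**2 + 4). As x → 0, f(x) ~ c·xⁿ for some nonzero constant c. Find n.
8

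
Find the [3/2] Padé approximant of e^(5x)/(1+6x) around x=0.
(192625*x**3/32628 + 70125*x**2/10876 + 10335*x/2719 + 1)/(-78865*x**2/10876 + 13054*x/2719 + 1)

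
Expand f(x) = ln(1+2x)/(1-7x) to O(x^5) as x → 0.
2*x + 12*x**2 + 260*x**3/3 + 1808*x**4/3 + O(x**5)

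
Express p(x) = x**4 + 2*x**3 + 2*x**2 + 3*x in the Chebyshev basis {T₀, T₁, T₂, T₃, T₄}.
(11/8)T₀ + (9/2)T₁ + (3/2)T₂ + (1/2)T₃ + (1/8)T₄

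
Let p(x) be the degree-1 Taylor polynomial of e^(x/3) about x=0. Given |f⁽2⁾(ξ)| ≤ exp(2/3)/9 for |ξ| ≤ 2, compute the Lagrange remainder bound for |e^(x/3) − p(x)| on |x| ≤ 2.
2*exp(2/3)/9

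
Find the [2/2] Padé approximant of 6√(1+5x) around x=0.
(375*x**2/8 + 75*x/2 + 6)/(25*x**2/16 + 15*x/4 + 1)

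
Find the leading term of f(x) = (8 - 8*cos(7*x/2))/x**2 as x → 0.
49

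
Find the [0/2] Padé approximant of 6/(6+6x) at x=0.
1/(x + 1)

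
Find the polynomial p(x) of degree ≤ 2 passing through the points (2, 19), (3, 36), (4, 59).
3*x**2 + 2*x + 3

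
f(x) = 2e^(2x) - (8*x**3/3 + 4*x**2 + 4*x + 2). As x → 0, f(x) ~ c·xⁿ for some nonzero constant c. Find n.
4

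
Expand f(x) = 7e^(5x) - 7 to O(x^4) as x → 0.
35*x + 175*x**2/2 + 875*x**3/6 + O(x**4)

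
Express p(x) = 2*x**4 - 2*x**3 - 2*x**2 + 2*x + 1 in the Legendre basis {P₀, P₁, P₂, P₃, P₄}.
(11/15)P₀ + (4/5)P₁ + (-4/21)P₂ + (-4/5)P₃ + (16/35)P₄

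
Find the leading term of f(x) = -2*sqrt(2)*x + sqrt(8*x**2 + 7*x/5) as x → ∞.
7*sqrt(2)/40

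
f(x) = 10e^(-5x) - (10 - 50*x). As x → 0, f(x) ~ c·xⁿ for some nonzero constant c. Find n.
2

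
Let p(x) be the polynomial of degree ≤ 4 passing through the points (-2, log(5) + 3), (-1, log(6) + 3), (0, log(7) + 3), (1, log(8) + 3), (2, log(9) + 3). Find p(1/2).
log(2*2**(1/4)*3**(49/64)*5**(3/128)*7**(45/64)/3) + 3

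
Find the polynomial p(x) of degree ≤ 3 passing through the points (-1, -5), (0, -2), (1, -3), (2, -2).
x**3 - 2*x**2 - 2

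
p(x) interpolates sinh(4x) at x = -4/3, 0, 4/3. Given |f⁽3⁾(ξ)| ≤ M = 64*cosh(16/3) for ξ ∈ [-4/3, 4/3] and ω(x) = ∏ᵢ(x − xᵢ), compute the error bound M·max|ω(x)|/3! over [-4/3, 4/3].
4096*sqrt(3)*cosh(16/3)/729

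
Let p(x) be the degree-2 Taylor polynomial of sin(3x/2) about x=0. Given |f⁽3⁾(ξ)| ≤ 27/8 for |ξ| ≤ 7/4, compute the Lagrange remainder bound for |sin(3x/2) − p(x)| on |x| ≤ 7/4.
3087/1024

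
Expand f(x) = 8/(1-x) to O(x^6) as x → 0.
8 + 8*x + 8*x**2 + 8*x**3 + 8*x**4 + 8*x**5 + O(x**6)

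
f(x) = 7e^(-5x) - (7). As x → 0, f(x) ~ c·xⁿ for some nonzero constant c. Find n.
1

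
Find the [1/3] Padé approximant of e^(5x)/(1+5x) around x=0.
(15*x/8 + 1)/(875*x**3/48 - 25*x**2/2 + 15*x/8 + 1)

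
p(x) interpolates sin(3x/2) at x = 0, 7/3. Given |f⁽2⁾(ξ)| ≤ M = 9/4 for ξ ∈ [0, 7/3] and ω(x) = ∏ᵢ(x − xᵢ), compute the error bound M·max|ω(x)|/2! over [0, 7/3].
49/32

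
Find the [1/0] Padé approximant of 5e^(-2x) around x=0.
5 - 10*x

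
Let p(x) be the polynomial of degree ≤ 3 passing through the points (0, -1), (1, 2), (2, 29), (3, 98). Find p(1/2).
-11/8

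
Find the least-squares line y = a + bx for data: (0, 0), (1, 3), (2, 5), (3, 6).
a = 1/2, b = 2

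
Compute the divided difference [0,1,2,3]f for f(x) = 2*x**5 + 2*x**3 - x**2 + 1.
52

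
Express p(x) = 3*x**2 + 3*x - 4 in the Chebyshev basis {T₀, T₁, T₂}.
(-5/2)T₀ + (3)T₁ + (3/2)T₂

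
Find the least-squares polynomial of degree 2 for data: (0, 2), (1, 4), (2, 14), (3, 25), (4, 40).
51/35 + (139/70)x + (27/14)x²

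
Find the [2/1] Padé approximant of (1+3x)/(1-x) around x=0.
(3*x + 1)/(1 - x)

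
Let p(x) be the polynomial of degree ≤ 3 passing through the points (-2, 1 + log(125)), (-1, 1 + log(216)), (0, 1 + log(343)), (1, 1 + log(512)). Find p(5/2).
1 + log(16388945225936291321230313138304319488*2**(3/8)*3**(5/16)*5**(7/16)*7**(9/16)/207166472332785427482736201687578125)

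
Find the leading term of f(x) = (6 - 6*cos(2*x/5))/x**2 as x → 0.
12/25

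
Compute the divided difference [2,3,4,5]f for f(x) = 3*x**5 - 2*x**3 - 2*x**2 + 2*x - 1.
373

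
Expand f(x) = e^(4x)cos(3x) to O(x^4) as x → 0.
1 + 4*x + 7*x**2/2 - 22*x**3/3 + O(x**4)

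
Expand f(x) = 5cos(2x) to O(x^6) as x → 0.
5 - 10*x**2 + 10*x**4/3 + O(x**6)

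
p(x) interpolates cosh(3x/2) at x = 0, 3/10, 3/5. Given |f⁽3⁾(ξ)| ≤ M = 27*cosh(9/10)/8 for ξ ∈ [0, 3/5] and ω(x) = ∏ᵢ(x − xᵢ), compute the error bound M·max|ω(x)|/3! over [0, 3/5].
27*sqrt(3)*cosh(9/10)/8000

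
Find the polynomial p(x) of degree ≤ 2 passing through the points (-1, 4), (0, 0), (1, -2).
x**2 - 3*x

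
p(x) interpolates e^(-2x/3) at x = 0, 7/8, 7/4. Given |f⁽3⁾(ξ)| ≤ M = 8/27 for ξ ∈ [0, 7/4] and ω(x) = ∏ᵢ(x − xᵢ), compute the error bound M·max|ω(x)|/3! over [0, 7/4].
343*sqrt(3)/46656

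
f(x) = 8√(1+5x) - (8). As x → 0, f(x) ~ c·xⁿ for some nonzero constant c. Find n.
1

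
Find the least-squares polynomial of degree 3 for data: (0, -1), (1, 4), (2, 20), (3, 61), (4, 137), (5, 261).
-59/63 + (514/189)x + (-5/252)x² + (215/108)x³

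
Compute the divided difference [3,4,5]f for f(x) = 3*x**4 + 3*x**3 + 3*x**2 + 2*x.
330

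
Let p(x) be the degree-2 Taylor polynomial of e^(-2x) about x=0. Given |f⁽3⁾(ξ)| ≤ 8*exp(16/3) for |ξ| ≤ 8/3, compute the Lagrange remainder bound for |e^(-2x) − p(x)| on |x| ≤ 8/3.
2048*exp(16/3)/81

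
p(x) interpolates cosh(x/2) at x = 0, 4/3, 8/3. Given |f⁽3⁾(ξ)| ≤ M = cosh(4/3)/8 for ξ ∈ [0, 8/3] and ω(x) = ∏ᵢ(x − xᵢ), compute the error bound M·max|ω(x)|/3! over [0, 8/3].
8*sqrt(3)*cosh(4/3)/729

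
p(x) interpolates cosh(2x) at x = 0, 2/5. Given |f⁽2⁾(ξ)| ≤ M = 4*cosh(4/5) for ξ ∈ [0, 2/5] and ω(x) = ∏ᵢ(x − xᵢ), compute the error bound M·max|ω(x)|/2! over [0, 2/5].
2*cosh(4/5)/25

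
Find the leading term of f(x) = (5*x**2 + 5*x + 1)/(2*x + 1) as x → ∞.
5*x/2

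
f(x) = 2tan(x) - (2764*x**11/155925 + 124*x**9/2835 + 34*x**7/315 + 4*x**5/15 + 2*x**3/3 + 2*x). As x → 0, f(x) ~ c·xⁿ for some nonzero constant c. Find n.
13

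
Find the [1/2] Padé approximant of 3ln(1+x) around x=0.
3*x/(-x**2/12 + x/2 + 1)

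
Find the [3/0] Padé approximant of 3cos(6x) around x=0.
3 - 54*x**2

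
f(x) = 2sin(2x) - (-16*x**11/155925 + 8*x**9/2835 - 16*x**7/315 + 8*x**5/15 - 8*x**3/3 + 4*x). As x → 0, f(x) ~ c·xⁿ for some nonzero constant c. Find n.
13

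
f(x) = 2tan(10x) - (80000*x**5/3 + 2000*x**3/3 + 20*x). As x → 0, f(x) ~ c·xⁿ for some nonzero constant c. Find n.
7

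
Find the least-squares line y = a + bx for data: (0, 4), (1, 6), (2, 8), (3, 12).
a = 18/5, b = 13/5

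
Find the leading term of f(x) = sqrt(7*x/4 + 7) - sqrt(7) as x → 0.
sqrt(7)*x/8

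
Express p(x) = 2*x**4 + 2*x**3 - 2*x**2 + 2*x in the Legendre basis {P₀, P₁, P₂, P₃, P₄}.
(-4/15)P₀ + (16/5)P₁ + (-4/21)P₂ + (4/5)P₃ + (16/35)P₄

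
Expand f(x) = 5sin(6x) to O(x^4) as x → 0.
30*x - 180*x**3 + O(x**4)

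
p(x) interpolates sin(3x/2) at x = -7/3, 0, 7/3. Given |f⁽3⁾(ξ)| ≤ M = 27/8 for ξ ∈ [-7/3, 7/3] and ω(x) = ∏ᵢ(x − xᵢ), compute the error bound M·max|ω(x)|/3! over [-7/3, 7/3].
343*sqrt(3)/216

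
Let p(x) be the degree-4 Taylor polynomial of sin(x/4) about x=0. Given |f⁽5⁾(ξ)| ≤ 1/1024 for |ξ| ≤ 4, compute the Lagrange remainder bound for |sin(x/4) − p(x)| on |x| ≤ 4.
1/120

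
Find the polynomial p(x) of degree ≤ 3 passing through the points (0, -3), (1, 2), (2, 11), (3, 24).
2*x**2 + 3*x - 3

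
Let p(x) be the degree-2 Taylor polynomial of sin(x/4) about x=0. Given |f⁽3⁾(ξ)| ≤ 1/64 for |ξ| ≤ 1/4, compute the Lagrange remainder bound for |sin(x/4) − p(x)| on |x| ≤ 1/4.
1/24576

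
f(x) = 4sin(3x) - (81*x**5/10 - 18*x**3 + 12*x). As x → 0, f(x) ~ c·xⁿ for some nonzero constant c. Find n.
7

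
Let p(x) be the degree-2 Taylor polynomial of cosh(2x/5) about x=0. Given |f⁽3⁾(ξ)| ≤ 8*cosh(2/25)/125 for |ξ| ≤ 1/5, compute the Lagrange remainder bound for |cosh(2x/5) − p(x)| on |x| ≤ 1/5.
4*cosh(2/25)/46875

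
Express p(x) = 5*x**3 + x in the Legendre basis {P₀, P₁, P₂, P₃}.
(4)P₁ + (2)P₃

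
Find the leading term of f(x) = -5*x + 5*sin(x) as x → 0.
-5*x**3/6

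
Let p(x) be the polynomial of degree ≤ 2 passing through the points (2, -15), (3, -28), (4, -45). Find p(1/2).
-3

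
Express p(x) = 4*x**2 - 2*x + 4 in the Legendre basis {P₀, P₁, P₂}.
(16/3)P₀ + (-2)P₁ + (8/3)P₂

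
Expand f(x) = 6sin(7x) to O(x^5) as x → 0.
42*x - 343*x**3 + O(x**5)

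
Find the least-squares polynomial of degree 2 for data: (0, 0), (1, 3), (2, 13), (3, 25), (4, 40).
-17/35 + (97/35)x + (13/7)x²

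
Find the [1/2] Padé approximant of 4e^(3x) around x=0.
(4*x + 4)/(3*x**2/2 - 2*x + 1)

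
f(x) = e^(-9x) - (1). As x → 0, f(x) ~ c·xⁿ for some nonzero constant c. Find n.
1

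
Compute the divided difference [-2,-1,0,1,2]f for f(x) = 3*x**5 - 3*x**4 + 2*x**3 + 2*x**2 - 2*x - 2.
-3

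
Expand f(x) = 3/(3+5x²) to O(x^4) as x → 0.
1 - 5*x**2/3 + O(x**4)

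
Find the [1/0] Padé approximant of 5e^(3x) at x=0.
15*x + 5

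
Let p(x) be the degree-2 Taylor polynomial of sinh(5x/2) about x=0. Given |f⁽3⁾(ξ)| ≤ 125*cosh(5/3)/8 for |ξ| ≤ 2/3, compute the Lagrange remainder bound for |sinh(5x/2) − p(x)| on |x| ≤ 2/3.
125*cosh(5/3)/162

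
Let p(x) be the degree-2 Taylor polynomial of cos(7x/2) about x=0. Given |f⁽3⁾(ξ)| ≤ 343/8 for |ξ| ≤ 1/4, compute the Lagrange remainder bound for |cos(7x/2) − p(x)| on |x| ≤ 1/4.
343/3072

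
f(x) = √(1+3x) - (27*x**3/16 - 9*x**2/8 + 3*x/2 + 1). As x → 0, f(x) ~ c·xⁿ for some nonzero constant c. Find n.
4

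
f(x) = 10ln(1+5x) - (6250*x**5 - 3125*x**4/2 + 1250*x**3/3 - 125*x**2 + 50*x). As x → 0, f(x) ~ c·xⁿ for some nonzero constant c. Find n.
6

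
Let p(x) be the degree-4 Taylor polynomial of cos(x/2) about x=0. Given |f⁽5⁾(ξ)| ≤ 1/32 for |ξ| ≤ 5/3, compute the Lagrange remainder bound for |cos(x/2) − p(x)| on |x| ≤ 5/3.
625/186624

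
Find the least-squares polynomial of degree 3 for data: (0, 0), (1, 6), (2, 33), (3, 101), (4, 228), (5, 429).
11/63 + (-17/378)x + (605/252)x² + (319/108)x³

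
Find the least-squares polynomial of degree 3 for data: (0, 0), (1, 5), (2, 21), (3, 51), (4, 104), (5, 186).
-1/7 + (19/6)x + (39/28)x² + (13/12)x³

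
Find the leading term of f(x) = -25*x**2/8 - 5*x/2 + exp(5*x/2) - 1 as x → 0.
125*x**3/48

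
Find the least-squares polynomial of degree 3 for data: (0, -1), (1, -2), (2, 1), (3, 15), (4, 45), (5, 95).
-8/9 + (-419/189)x + (-29/252)x² + (95/108)x³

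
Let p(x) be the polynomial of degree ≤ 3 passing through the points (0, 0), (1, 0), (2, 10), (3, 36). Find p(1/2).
-7/8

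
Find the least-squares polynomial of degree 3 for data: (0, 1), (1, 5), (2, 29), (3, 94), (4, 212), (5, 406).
127/126 + (-643/756)x + (437/252)x² + (79/27)x³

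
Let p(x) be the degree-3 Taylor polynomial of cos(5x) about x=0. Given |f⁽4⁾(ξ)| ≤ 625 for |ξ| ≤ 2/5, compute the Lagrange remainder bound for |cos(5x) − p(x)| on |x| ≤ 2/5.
2/3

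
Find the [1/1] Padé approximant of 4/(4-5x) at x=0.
1/(1 - 5*x/4)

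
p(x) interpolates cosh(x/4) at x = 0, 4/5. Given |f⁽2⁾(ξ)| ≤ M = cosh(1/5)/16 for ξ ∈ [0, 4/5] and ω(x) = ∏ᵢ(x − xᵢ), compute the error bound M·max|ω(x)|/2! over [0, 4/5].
cosh(1/5)/200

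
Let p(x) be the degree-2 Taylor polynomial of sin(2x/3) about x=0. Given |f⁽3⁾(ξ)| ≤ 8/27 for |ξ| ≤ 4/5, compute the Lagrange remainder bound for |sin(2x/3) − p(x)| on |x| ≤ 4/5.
256/10125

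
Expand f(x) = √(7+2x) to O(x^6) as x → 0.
sqrt(7) + sqrt(7)*x/7 - sqrt(7)*x**2/98 + sqrt(7)*x**3/686 - 5*sqrt(7)*x**4/19208 + sqrt(7)*x**5/19208 + O(x**6)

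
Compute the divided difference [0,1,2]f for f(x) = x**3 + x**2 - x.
4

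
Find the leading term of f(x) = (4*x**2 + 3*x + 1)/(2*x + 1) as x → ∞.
2*x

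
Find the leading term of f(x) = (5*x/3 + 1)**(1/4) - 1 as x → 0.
5*x/12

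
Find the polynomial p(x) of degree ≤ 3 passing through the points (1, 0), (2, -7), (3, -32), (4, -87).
-2*x**3 + 3*x**2 - 2*x + 1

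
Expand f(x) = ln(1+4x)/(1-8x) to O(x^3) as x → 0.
4*x + 24*x**2 + O(x**3)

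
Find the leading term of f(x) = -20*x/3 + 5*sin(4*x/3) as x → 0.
-160*x**3/81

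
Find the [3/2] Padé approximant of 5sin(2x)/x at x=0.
(10 - 14*x**2/3)/(x**2/5 + 1)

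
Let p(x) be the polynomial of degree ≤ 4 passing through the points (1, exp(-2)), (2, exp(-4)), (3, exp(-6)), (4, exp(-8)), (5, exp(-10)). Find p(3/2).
(-70*exp(4) - 5 + 28*exp(2) + 140*exp(6) + 35*exp(8))*exp(-10)/128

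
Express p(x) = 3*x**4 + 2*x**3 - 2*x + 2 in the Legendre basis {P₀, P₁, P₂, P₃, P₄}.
(13/5)P₀ + (-4/5)P₁ + (12/7)P₂ + (4/5)P₃ + (24/35)P₄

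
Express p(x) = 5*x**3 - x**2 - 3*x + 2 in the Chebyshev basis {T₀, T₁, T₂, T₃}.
(3/2)T₀ + (3/4)T₁ + (-1/2)T₂ + (5/4)T₃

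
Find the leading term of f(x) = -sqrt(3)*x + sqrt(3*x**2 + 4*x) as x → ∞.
2*sqrt(3)/3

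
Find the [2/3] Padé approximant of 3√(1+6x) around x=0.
(189*x**2/4 + 126*x/5 + 3)/(-27*x**3/20 + 81*x**2/20 + 27*x/5 + 1)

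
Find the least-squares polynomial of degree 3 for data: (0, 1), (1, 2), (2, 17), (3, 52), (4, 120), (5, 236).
83/126 + (703/756)x + (-29/63)x² + (209/108)x³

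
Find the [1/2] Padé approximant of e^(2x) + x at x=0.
(7*x/3 + 1)/(1 - 2*x/3)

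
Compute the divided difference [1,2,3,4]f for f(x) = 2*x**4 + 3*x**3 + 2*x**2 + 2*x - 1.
23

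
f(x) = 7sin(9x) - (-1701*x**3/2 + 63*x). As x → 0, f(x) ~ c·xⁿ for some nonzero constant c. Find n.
5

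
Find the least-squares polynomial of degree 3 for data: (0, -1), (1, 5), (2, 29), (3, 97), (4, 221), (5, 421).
-44/63 + (-85/378)x + (115/63)x² + (163/54)x³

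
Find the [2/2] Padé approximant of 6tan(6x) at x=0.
36*x/(1 - 12*x**2)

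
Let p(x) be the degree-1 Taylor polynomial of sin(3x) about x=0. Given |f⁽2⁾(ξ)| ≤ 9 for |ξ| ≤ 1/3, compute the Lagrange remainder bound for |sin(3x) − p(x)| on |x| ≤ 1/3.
1/2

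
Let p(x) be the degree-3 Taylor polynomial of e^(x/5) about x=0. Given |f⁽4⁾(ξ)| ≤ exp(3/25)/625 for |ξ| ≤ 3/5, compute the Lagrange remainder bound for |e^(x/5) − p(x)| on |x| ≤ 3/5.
27*exp(3/25)/3125000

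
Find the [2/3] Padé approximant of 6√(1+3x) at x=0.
(189*x**2/8 + 126*x/5 + 6)/(-27*x**3/160 + 81*x**2/80 + 27*x/10 + 1)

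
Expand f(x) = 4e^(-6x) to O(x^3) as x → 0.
4 - 24*x + 72*x**2 + O(x**3)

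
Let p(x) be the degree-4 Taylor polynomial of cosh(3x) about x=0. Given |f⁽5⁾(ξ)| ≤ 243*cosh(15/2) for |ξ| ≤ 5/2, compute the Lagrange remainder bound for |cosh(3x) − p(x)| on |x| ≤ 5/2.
50625*cosh(15/2)/256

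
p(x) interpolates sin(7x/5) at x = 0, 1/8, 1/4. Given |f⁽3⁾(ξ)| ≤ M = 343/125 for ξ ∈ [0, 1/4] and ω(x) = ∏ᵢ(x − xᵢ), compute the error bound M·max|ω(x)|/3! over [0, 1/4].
343*sqrt(3)/1728000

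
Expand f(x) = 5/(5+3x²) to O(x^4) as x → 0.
1 - 3*x**2/5 + O(x**4)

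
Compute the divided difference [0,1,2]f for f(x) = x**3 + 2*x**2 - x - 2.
5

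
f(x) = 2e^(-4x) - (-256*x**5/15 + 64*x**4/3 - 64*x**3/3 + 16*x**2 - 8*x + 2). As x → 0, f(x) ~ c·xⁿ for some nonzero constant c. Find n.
6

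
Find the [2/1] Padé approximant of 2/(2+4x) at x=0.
1/(2*x + 1)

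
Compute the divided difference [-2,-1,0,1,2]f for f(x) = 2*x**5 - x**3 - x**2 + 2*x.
0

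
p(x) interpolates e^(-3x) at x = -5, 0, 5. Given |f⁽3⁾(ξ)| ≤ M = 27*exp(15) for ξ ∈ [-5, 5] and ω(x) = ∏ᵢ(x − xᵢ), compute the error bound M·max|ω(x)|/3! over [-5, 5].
125*sqrt(3)*exp(15)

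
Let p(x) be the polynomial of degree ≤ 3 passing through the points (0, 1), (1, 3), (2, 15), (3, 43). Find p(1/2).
9/8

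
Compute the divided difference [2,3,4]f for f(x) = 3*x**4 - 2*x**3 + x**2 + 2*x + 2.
148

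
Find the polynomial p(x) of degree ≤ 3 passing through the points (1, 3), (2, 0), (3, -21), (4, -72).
-2*x**3 + 3*x**2 + 2*x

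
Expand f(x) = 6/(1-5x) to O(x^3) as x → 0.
6 + 30*x + 150*x**2 + O(x**3)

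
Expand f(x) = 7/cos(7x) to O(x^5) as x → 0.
7 + 343*x**2/2 + 84035*x**4/24 + O(x**5)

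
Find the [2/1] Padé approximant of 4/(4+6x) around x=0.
1/(3*x/2 + 1)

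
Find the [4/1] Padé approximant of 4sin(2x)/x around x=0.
16*x**4/15 - 16*x**2/3 + 8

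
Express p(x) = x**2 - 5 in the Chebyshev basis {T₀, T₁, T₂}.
(-9/2)T₀ + (1/2)T₂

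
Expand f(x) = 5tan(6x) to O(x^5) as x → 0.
30*x + 360*x**3 + O(x**5)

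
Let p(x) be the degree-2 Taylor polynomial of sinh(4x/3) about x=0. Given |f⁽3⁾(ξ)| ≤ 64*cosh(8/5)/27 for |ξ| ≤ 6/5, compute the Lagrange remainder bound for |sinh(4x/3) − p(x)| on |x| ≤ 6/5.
256*cosh(8/5)/375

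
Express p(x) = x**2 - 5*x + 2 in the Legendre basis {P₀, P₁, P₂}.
(7/3)P₀ + (-5)P₁ + (2/3)P₂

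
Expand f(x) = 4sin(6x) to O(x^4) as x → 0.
24*x - 144*x**3 + O(x**4)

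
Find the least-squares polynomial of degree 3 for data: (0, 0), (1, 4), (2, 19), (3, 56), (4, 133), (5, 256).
13/126 + (1865/756)x + (-107/126)x² + (229/108)x³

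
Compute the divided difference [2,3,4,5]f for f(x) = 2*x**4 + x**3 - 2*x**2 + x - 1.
29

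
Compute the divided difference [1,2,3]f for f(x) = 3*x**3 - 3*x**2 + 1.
15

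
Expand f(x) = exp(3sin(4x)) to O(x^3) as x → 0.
1 + 12*x + 72*x**2 + O(x**3)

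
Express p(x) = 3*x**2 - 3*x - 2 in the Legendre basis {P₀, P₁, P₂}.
-P₀ + (-3)P₁ + (2)P₂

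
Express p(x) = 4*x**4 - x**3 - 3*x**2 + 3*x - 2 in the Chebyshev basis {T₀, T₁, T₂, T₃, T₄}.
(-2)T₀ + (9/4)T₁ + (1/2)T₂ + (-1/4)T₃ + (1/2)T₄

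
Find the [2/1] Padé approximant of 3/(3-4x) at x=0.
1/(1 - 4*x/3)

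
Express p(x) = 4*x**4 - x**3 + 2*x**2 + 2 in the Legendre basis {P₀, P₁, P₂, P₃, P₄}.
(52/15)P₀ + (-3/5)P₁ + (76/21)P₂ + (-2/5)P₃ + (32/35)P₄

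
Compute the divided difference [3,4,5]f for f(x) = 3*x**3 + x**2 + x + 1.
37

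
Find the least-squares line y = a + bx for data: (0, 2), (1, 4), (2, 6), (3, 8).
a = 2, b = 2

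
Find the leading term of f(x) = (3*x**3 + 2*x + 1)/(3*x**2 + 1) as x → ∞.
x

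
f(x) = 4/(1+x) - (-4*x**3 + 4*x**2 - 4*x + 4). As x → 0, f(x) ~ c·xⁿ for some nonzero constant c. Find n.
4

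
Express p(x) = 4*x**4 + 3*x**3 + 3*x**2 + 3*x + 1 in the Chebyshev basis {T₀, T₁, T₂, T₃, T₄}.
(4)T₀ + (21/4)T₁ + (7/2)T₂ + (3/4)T₃ + (1/2)T₄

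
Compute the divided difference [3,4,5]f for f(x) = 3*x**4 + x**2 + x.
292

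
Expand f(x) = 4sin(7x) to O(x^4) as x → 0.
28*x - 686*x**3/3 + O(x**4)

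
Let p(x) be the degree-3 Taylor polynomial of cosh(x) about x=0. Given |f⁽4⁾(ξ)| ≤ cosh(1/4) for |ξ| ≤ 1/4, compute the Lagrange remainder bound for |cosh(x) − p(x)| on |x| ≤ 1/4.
cosh(1/4)/6144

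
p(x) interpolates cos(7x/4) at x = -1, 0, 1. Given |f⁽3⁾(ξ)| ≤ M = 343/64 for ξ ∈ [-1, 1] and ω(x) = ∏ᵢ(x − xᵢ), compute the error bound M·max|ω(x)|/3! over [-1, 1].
343*sqrt(3)/1728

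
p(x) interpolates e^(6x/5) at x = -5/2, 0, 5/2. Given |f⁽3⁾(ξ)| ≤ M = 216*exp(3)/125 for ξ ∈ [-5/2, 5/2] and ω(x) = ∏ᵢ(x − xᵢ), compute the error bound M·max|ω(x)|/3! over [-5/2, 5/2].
sqrt(3)*exp(3)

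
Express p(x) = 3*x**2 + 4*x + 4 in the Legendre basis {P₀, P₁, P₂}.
(5)P₀ + (4)P₁ + (2)P₂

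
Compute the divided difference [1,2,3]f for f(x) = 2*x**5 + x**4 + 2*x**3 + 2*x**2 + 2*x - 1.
219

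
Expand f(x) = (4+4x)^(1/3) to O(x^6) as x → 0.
2**(2/3) + 2**(2/3)*x/3 - 2**(2/3)*x**2/9 + 5*2**(2/3)*x**3/81 - 10*2**(2/3)*x**4/243 + 22*2**(2/3)*x**5/729 + O(x**6)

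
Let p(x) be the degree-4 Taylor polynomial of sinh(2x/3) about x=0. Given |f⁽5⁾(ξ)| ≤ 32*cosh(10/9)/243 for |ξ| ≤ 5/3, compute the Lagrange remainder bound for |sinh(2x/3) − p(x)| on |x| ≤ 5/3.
2500*cosh(10/9)/177147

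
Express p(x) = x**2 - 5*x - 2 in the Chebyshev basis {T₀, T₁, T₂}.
(-3/2)T₀ + (-5)T₁ + (1/2)T₂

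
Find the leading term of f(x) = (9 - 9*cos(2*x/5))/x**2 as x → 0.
18/25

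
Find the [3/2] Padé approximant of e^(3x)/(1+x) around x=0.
(-9*x**3/10 - 9*x**2/20 + 1)/(21*x**2/20 - 2*x + 1)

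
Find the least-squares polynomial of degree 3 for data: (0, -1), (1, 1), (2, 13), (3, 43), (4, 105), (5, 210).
-8/7 + (7/3)x + (-45/28)x² + (23/12)x³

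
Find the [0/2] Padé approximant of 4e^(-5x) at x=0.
4/(25*x**2/2 + 5*x + 1)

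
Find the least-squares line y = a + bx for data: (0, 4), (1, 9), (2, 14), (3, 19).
a = 4, b = 5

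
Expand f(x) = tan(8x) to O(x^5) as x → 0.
8*x + 512*x**3/3 + O(x**5)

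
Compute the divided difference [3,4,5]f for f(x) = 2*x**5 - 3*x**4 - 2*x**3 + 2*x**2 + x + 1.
1007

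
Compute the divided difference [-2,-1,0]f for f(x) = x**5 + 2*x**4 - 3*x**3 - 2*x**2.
6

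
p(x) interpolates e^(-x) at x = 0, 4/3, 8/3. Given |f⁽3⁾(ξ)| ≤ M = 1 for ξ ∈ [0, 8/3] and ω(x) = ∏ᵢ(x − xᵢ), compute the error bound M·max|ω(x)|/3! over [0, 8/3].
64*sqrt(3)/729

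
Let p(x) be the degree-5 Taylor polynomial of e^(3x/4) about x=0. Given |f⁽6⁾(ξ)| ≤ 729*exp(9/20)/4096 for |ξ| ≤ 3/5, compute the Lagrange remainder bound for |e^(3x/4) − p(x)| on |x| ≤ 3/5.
59049*exp(9/20)/5120000000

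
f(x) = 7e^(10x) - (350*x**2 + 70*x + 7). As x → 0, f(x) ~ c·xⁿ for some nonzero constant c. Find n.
3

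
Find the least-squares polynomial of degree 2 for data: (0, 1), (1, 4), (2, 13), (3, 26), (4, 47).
39/35 + (-1/35)x + (20/7)x²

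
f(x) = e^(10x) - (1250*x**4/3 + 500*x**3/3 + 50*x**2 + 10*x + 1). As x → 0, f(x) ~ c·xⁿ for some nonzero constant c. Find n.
5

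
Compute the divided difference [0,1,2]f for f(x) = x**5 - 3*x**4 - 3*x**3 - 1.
-15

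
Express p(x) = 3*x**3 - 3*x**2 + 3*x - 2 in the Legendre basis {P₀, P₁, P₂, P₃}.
(-3)P₀ + (24/5)P₁ + (-2)P₂ + (6/5)P₃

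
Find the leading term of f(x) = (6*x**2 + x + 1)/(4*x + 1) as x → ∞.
3*x/2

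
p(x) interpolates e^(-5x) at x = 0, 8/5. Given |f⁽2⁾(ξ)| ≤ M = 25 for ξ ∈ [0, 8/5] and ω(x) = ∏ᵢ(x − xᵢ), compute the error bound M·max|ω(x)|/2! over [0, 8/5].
8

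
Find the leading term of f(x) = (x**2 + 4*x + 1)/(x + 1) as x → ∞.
x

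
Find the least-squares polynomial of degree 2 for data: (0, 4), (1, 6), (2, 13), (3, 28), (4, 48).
143/35 + (-11/7)x + (22/7)x²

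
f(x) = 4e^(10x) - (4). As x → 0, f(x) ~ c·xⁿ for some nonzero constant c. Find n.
1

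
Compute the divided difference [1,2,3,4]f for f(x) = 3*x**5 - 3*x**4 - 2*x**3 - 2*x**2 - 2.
163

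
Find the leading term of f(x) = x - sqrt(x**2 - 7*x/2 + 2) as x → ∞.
7/4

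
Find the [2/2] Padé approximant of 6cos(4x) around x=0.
(6 - 40*x**2)/(4*x**2/3 + 1)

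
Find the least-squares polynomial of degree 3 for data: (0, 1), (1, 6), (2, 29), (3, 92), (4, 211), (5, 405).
8/7 + (2/3)x + (17/28)x² + (37/12)x³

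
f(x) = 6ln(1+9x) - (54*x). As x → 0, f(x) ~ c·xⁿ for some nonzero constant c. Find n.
2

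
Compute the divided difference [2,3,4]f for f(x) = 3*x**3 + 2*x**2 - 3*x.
29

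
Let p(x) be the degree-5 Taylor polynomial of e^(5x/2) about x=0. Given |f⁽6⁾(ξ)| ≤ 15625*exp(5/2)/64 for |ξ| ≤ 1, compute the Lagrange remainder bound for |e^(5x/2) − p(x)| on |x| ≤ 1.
3125*exp(5/2)/9216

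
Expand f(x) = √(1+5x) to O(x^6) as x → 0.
1 + 5*x/2 - 25*x**2/8 + 125*x**3/16 - 3125*x**4/128 + 21875*x**5/256 + O(x**6)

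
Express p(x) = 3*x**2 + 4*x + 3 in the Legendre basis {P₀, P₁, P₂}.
(4)P₀ + (4)P₁ + (2)P₂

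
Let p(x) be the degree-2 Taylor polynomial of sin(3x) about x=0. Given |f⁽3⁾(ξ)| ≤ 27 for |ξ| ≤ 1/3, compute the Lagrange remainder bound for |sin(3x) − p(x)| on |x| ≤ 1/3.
1/6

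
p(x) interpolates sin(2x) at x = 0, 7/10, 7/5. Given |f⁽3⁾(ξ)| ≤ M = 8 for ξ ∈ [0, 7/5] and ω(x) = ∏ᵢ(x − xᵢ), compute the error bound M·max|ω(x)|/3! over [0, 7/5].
343*sqrt(3)/3375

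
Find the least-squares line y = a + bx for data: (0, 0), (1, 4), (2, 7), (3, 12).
a = -1/10, b = 39/10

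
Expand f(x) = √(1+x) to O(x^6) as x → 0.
1 + x/2 - x**2/8 + x**3/16 - 5*x**4/128 + 7*x**5/256 + O(x**6)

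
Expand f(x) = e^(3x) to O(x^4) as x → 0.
1 + 3*x + 9*x**2/2 + 9*x**3/2 + O(x**4)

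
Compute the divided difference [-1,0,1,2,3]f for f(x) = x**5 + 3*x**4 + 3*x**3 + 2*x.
8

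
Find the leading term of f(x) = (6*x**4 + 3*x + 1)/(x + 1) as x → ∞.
6*x**3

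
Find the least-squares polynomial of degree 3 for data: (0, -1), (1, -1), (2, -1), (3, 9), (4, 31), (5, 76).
-61/63 + (541/378)x + (-709/252)x² + (121/108)x³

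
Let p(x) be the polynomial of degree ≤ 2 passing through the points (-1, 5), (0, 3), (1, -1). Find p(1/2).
5/4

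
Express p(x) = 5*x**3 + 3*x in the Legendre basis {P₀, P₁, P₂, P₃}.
(6)P₁ + (2)P₃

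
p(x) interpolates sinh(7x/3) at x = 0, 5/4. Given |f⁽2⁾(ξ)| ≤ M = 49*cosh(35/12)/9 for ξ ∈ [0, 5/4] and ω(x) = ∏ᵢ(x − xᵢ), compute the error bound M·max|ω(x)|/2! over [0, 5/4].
1225*cosh(35/12)/1152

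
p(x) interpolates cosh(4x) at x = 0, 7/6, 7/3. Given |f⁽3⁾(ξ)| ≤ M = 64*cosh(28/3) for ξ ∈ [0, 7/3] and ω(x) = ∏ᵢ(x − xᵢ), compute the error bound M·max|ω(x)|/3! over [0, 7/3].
2744*sqrt(3)*cosh(28/3)/729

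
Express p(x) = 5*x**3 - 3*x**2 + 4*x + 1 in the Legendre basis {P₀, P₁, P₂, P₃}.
(7)P₁ + (-2)P₂ + (2)P₃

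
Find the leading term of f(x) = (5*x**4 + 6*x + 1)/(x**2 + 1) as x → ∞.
5*x**2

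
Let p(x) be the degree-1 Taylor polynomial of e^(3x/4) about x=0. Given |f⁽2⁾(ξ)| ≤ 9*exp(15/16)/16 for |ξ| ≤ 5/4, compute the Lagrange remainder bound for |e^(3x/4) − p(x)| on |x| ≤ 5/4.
225*exp(15/16)/512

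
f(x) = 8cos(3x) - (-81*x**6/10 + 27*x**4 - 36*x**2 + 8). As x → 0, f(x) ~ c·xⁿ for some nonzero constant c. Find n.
8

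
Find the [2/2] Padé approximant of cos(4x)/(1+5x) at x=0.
(-440*x**2/51 + 20*x/51 + 1)/(4*x**2/3 + 275*x/51 + 1)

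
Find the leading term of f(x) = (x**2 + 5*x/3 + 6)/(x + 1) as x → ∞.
x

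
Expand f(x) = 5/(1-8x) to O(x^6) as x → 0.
5 + 40*x + 320*x**2 + 2560*x**3 + 20480*x**4 + 163840*x**5 + O(x**6)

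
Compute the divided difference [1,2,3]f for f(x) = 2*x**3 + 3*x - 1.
12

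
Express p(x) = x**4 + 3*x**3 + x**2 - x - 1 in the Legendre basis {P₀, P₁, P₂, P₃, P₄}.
(-7/15)P₀ + (4/5)P₁ + (26/21)P₂ + (6/5)P₃ + (8/35)P₄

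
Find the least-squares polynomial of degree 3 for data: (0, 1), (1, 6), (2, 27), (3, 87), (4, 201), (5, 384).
83/63 + (-40/189)x + (127/126)x² + (155/54)x³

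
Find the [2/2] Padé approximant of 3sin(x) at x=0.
3*x/(x**2/6 + 1)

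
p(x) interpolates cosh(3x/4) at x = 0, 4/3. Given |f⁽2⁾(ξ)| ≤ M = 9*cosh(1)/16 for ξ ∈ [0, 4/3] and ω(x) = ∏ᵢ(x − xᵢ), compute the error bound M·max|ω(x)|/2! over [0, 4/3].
cosh(1)/8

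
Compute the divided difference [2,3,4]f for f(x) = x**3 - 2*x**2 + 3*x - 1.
7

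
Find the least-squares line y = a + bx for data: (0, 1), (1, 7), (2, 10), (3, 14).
a = 17/10, b = 21/5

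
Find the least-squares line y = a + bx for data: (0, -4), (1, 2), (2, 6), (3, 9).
a = -16/5, b = 43/10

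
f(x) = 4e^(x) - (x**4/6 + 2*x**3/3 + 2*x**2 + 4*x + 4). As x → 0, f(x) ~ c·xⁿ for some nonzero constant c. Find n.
5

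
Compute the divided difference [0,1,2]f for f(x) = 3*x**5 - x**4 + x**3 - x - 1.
41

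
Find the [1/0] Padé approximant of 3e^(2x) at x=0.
6*x + 3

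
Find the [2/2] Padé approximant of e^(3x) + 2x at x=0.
(39*x**2/4 + 13*x/2 + 1)/(-9*x**2/4 + 3*x/2 + 1)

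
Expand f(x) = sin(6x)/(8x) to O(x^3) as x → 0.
3/4 - 9*x**2/2 + O(x**3)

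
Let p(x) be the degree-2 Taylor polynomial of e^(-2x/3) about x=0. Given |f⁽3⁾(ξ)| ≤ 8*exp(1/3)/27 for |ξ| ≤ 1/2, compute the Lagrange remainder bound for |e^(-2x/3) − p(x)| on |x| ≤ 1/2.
exp(1/3)/162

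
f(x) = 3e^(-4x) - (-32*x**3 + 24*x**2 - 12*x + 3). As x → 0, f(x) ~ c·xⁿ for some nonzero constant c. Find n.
4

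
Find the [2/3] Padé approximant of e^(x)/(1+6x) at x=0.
(673*x**2/7940 + 998*x/1985 + 1)/(11717*x**3/23820 - 23037*x**2/7940 + 10923*x/1985 + 1)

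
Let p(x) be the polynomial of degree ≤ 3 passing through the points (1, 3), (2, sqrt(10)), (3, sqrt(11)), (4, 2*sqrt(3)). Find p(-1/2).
-189*sqrt(10)/16 - 35*sqrt(3)/8 + 315/16 + 135*sqrt(11)/16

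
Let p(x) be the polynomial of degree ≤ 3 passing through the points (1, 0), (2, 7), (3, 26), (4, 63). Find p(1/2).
-7/8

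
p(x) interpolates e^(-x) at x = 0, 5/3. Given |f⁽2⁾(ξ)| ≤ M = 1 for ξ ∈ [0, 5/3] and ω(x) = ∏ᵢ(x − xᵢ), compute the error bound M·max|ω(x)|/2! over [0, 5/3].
25/72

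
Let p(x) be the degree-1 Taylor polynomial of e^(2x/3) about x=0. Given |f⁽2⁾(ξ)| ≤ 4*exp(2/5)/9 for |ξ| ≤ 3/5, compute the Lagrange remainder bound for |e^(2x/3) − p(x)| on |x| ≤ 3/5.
2*exp(2/5)/25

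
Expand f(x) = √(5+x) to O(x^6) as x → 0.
sqrt(5) + sqrt(5)*x/10 - sqrt(5)*x**2/200 + sqrt(5)*x**3/2000 - sqrt(5)*x**4/16000 + 7*sqrt(5)*x**5/800000 + O(x**6)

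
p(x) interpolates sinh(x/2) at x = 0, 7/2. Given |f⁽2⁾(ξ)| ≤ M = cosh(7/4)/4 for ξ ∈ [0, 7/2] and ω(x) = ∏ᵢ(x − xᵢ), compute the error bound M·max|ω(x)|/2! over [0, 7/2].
49*cosh(7/4)/128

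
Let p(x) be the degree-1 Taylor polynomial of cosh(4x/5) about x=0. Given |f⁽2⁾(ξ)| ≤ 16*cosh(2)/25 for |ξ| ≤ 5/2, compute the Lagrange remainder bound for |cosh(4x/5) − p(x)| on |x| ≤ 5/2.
2*cosh(2)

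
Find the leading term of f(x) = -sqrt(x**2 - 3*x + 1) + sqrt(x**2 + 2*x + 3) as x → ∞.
5/2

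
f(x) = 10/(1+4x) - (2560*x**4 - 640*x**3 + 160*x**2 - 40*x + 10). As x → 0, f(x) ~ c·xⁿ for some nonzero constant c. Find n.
5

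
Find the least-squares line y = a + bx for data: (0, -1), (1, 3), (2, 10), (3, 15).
a = -3/2, b = 11/2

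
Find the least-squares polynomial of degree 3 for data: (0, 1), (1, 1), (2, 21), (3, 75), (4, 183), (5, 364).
50/63 + (-379/189)x + (-31/252)x² + (325/108)x³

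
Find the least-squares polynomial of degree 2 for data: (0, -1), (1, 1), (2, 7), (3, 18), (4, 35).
-4/5 + (-11/10)x + (5/2)x²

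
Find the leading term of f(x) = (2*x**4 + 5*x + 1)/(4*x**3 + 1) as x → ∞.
x/2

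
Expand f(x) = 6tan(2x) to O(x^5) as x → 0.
12*x + 16*x**3 + O(x**5)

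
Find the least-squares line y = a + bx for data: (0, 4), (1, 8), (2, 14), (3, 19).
a = 18/5, b = 51/10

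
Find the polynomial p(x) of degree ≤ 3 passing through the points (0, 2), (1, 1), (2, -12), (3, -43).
-x**3 - 3*x**2 + 3*x + 2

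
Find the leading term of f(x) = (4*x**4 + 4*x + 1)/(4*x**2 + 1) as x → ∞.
x**2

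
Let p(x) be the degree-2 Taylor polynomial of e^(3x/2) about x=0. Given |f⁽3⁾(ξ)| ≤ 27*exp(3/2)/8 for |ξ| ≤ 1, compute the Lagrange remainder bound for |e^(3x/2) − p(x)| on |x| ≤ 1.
9*exp(3/2)/16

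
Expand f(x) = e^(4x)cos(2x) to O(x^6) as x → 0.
1 + 4*x + 6*x**2 + 8*x**3/3 - 14*x**4/3 - 152*x**5/15 + O(x**6)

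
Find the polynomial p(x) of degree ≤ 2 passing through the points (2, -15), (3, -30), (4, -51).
-3*x**2 - 3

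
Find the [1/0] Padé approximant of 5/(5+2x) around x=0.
1 - 2*x/5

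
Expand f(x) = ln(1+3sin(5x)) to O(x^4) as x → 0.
15*x - 225*x**2/2 + 2125*x**3/2 + O(x**4)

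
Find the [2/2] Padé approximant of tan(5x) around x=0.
5*x/(1 - 25*x**2/3)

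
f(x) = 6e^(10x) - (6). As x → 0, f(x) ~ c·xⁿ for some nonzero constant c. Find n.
1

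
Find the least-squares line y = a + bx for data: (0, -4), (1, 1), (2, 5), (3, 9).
a = -37/10, b = 43/10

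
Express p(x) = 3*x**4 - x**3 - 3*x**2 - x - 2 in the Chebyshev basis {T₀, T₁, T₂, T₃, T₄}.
(-19/8)T₀ + (-7/4)T₁ + (-1/4)T₃ + (3/8)T₄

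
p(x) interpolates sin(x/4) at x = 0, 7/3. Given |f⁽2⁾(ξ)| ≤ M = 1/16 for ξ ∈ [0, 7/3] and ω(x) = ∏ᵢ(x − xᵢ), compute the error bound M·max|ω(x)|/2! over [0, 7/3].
49/1152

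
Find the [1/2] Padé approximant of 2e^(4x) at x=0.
(8*x/3 + 2)/(8*x**2/3 - 8*x/3 + 1)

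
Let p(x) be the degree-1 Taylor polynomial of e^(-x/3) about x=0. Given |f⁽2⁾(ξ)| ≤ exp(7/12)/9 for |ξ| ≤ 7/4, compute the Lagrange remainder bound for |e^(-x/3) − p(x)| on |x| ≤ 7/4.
49*exp(7/12)/288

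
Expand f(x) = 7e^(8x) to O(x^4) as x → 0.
7 + 56*x + 224*x**2 + 1792*x**3/3 + O(x**4)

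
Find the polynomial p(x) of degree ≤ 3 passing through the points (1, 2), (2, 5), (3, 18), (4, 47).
x**3 - x**2 - x + 3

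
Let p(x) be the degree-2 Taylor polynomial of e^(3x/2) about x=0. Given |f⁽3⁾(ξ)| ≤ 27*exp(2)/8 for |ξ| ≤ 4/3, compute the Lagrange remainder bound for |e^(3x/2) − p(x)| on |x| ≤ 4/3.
4*exp(2)/3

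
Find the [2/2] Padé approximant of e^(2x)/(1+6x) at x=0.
(91*x**2/129 + 58*x/43 + 1)/(-503*x**2/129 + 230*x/43 + 1)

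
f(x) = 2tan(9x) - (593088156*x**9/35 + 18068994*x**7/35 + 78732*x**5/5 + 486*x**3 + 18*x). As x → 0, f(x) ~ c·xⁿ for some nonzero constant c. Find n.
11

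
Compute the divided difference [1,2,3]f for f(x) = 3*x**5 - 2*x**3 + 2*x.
258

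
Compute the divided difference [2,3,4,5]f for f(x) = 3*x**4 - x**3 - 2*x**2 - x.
41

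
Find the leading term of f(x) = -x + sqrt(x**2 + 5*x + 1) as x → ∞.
5/2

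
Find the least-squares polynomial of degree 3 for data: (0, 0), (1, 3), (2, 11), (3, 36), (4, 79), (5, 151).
5/42 + (277/252)x + (5/42)x² + (41/36)x³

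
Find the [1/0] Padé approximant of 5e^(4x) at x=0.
20*x + 5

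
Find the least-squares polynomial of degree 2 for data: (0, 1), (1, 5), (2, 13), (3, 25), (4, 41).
1 + (2)x + (2)x²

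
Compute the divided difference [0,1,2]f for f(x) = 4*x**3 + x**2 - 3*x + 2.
13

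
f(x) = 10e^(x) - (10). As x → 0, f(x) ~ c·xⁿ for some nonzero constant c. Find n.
1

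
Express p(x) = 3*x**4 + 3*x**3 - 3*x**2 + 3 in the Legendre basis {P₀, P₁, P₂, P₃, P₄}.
(13/5)P₀ + (9/5)P₁ + (-2/7)P₂ + (6/5)P₃ + (24/35)P₄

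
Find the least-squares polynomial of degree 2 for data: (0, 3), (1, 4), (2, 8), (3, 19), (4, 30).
20/7 + (-57/70)x + (27/14)x²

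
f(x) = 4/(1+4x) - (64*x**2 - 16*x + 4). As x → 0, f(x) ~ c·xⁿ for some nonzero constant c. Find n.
3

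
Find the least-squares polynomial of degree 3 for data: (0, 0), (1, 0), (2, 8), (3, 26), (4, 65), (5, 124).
1/42 + (-457/252)x + (43/42)x² + (31/36)x³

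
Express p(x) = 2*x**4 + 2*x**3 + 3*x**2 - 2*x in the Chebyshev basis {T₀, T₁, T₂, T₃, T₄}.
(9/4)T₀ + (-1/2)T₁ + (5/2)T₂ + (1/2)T₃ + (1/4)T₄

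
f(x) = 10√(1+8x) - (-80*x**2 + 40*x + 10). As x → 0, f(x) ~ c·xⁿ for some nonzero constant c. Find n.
3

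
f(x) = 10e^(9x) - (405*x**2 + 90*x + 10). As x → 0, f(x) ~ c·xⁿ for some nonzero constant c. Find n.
3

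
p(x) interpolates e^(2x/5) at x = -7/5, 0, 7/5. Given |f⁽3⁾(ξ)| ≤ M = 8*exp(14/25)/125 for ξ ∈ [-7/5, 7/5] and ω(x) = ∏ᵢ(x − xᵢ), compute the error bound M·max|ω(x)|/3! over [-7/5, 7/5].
2744*sqrt(3)*exp(14/25)/421875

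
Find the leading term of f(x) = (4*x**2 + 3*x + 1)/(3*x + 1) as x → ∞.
4*x/3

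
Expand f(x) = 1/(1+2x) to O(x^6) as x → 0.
1 - 2*x + 4*x**2 - 8*x**3 + 16*x**4 - 32*x**5 + O(x**6)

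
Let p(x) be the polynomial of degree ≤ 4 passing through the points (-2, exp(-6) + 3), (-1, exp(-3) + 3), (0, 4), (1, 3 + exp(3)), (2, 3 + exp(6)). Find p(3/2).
(-5 + 28*exp(3) + (314 + 140*exp(3) + 35*exp(6))*exp(6))*exp(-6)/128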